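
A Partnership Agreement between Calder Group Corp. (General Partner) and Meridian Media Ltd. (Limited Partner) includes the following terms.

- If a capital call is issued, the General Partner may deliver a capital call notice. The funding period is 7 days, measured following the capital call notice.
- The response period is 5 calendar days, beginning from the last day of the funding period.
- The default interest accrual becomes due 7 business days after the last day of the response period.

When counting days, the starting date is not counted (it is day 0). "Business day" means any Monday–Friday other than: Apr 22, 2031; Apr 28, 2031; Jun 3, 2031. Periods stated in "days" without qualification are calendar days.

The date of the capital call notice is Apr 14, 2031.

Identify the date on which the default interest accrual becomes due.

May 7, 2031

The last day of the funding period: Apr 14, 2031 + 7 days = Apr 21, 2031.
The last day of the response period: 5 calendar days after Apr 21, 2031 is Apr 26, 2031.
The date on which the default interest accrual becomes due: 7 business days after Saturday, Apr 26, 2031, skipping weekends and the listed holiday on Apr 28 — Apr 29, Apr 30, May 1, May 2, May 5, May 6, May 7 — lands on Wednesday, May 7, 2031.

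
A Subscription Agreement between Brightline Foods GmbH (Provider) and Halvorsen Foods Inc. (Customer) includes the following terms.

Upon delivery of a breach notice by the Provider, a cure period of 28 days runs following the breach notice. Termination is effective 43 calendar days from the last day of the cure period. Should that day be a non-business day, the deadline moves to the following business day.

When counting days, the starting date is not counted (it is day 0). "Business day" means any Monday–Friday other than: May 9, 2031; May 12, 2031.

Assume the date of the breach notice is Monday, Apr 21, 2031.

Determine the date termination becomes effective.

The last day of the cure period: Apr 21, 2031 + 28 days = May 19, 2031.
Adding 43 calendar days to May 19, 2031 gives Jul 1, 2031, which is the date termination becomes effective. Jul 1, 2031 is a Tuesday and is not a listed holiday, so no roll-forward applies.

Jul 1, 2031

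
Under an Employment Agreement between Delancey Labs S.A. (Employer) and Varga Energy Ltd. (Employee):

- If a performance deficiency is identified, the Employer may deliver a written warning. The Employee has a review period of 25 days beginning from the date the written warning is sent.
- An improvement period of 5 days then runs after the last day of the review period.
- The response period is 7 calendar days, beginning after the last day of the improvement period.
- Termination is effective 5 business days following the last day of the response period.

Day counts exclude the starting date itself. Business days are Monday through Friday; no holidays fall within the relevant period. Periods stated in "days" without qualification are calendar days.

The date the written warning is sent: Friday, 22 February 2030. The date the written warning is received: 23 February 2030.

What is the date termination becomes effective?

5 April 2030

Adding 25 calendar days to 22 February 2030 gives 19 March 2030, which is the last day of the review period.
The last day of the improvement period: 19 March 2030 + 5 days = 24 March 2030.
The last day of the response period: 7 calendar days after 24 March 2030 is 31 March 2030.
From Sunday, 31 March 2030, 5 business days (Apr 1, Apr 2, Apr 3, Apr 4, Apr 5, skipping weekends) brings us to Friday, 5 April 2030, which is the date termination becomes effective.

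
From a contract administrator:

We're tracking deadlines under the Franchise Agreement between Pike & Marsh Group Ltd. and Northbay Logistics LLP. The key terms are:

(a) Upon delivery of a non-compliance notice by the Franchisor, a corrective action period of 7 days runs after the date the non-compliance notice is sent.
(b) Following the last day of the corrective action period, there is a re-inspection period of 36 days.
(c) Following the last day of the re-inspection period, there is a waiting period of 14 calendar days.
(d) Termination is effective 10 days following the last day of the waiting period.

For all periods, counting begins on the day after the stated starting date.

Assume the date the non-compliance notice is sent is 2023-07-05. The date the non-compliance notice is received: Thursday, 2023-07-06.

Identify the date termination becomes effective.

2023-09-10

The last day of the corrective action period: 7 calendar days after 2023-07-05 is 2023-07-12.
Adding 36 calendar days to 2023-07-12 gives 2023-08-17, which is the last day of the re-inspection period.
The last day of the waiting period: 14 calendar days after 2023-08-17 is 2023-08-31.
The date termination becomes effective: 10 calendar days after 2023-08-31 is 2023-09-10.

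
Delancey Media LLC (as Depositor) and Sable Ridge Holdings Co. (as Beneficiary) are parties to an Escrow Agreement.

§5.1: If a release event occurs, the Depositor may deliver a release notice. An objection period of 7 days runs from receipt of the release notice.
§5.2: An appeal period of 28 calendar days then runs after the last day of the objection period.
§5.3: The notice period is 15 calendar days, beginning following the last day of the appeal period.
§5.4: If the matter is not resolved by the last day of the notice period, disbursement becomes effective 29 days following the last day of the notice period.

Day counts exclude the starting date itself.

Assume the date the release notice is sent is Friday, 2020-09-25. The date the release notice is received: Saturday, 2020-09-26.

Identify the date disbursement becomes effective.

Adding 7 calendar days to 2020-09-26 gives 2020-10-03, which is the last day of the objection period.
Adding 28 calendar days to 2020-10-03 gives 2020-10-31, which is the last day of the appeal period.
Adding 15 calendar days to 2020-10-31 gives 2020-11-15, which is the last day of the notice period.
Adding 29 calendar days to 2020-11-15 gives 2020-12-14, which is the date disbursement becomes effective.

2020-12-14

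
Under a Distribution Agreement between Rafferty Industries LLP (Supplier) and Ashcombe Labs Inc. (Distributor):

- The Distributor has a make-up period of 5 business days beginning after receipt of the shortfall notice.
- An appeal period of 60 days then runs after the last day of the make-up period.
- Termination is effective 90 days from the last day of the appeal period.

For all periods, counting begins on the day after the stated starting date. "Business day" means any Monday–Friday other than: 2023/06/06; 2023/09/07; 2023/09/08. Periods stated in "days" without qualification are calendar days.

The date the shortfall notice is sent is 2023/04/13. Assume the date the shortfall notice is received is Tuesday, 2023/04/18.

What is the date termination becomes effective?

The last day of the make-up period: counting 5 business days from Tuesday, 2023/04/18 (Apr 19, Apr 20, Apr 21, Apr 24, Apr 25, skipping weekends) reaches Tuesday, 2023/04/25.
Adding 60 calendar days to 2023/04/25 gives 2023/06/24, which is the last day of the appeal period.
The date termination becomes effective: 2023/06/24 + 90 days = 2023/09/22.

2023/09/22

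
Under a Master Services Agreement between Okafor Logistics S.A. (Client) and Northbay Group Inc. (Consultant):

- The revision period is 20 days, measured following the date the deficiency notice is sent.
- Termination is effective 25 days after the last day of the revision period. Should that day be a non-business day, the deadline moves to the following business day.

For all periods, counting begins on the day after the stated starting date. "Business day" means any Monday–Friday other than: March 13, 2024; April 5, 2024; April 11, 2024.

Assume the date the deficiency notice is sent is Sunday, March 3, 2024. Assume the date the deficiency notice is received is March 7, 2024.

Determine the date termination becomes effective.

The last day of the revision period: 20 calendar days after March 3, 2024 is March 23, 2024.
The date termination becomes effective: 25 calendar days after March 23, 2024 is April 17, 2024. April 17, 2024 is a Wednesday and is not a listed holiday, so no roll-forward applies.

April 17, 2024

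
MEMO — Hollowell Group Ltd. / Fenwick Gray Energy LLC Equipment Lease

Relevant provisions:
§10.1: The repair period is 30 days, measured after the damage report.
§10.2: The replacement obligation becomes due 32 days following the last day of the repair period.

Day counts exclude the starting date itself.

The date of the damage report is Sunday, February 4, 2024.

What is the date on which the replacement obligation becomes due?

April 6, 2024

Adding 30 calendar days to February 4, 2024 gives March 5, 2024, which is the last day of the repair period.
The date on which the replacement obligation becomes due: March 5, 2024 + 32 days = April 6, 2024.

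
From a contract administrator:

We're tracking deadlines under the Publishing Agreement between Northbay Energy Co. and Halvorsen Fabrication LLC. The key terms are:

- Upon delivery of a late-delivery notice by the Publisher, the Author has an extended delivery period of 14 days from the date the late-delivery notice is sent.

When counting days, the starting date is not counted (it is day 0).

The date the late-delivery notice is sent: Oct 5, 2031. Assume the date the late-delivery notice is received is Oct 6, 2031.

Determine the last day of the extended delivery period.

The last day of the extended delivery period: Oct 5, 2031 + 14 days = Oct 19, 2031.

Oct 19, 2031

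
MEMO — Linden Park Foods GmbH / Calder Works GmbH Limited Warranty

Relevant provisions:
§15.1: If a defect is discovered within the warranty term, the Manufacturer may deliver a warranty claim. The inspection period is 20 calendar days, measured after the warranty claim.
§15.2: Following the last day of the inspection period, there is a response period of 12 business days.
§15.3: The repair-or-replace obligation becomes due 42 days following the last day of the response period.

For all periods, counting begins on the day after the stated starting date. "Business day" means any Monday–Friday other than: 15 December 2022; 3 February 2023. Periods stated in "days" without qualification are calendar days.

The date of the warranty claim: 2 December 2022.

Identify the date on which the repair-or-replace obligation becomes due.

The last day of the inspection period: 20 calendar days after 2 December 2022 is 22 December 2022.
The last day of the response period: counting 12 business days from Thursday, 22 December 2022 (Dec 23, Dec 26, Dec 27, Dec 28, …, Jan 5, Jan 6, Jan 9, skipping weekends) reaches Monday, 9 January 2023.
The date on which the repair-or-replace obligation becomes due: 42 calendar days after 9 January 2023 is 20 February 2023.

20 February 2023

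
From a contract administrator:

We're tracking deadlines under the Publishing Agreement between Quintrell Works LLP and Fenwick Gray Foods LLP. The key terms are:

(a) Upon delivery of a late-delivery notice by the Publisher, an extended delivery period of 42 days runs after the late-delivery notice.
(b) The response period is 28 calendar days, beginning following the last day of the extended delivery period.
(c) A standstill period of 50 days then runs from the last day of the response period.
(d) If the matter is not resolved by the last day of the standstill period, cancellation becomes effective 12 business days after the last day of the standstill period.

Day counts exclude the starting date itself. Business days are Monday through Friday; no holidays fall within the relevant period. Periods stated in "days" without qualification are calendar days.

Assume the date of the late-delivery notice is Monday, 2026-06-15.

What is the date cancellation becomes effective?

The last day of the extended delivery period: 2026-06-15 + 42 days = 2026-07-27.
The last day of the response period: 28 calendar days after 2026-07-27 is 2026-08-24.
Adding 50 calendar days to 2026-08-24 gives 2026-10-13, which is the last day of the standstill period.
The date cancellation becomes effective: 12 business days after Tuesday, 2026-10-13, skipping weekends — Oct 14, Oct 15, Oct 16, Oct 19, …, Oct 27, Oct 28, Oct 29 — lands on Thursday, 2026-10-29.

2026-10-29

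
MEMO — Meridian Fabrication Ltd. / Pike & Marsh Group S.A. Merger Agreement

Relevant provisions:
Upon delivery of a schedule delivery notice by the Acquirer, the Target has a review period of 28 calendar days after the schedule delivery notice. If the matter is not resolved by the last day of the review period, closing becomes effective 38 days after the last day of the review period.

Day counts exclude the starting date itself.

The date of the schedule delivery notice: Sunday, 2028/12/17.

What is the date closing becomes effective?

2029/02/21

Adding 28 calendar days to 2028/12/17 gives 2029/01/14, which is the last day of the review period.
The date closing becomes effective: 38 calendar days after 2029/01/14 is 2029/02/21.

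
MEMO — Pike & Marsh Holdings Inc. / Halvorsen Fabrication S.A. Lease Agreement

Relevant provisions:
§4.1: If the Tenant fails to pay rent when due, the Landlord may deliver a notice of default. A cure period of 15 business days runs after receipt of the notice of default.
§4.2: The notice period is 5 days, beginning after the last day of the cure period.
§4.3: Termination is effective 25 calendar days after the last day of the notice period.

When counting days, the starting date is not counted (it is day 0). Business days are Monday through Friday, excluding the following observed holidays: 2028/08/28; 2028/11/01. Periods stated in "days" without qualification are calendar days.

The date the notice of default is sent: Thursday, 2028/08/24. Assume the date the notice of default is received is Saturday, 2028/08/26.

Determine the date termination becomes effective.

The last day of the cure period: 15 business days after Saturday, 2028/08/26, skipping weekends and the listed holiday on Aug 28 — Aug 29, Aug 30, Aug 31, Sep 1, …, Sep 14, Sep 15, Sep 18 — lands on Monday, 2028/09/18.
The last day of the notice period: 5 calendar days after 2028/09/18 is 2028/09/23.
The date termination becomes effective: 2028/09/23 + 25 days = 2028/10/18.

2028/10/18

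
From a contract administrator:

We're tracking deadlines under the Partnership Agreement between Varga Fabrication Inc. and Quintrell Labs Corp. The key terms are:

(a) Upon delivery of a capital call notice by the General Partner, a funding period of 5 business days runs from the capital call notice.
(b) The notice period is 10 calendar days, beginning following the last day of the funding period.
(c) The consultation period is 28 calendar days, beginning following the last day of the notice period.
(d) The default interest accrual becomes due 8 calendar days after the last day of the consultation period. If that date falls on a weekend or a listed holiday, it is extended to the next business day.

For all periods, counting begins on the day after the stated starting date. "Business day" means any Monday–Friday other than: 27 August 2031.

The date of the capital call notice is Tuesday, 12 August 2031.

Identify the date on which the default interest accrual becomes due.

6 October 2031

From Tuesday, 12 August 2031, 5 business days (Aug 13, Aug 14, Aug 15, Aug 18, Aug 19, skipping weekends) brings us to Tuesday, 19 August 2031, which is the last day of the funding period.
Adding 10 calendar days to 19 August 2031 gives 29 August 2031, which is the last day of the notice period.
The last day of the consultation period: 28 calendar days after 29 August 2031 is 26 September 2031.
The date on which the default interest accrual becomes due: 26 September 2031 + 8 days = 4 October 2031. That falls on a Saturday, so it rolls to the next business day, Monday, 6 October 2031.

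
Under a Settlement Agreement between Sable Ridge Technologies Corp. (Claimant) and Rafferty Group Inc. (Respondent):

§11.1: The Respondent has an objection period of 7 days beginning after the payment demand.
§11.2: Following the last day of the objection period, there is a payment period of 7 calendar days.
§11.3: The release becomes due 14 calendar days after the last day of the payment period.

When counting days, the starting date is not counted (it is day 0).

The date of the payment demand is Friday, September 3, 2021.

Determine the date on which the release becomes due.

The last day of the objection period: 7 calendar days after September 3, 2021 is September 10, 2021.
The last day of the payment period: 7 calendar days after September 10, 2021 is September 17, 2021.
The date on which the release becomes due: September 17, 2021 + 14 days = October 1, 2021.

October 1, 2021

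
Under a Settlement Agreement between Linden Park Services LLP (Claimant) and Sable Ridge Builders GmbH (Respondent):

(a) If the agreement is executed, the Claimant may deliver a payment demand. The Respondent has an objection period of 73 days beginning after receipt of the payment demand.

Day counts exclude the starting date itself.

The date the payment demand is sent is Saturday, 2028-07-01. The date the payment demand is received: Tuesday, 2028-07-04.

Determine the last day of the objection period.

2028-09-15

Adding 73 calendar days to 2028-07-04 gives 2028-09-15, which is the last day of the objection period.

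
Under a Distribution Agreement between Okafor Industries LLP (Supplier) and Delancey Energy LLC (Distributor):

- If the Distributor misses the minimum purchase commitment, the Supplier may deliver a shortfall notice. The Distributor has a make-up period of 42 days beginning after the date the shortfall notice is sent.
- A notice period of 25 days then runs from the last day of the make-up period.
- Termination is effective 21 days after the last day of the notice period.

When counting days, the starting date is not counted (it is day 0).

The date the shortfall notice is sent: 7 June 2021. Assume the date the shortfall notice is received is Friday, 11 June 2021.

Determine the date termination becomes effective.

3 September 2021

The last day of the make-up period: 7 June 2021 + 42 days = 19 July 2021.
The last day of the notice period: 25 calendar days after 19 July 2021 is 13 August 2021.
Adding 21 calendar days to 13 August 2021 gives 3 September 2021, which is the date termination becomes effective.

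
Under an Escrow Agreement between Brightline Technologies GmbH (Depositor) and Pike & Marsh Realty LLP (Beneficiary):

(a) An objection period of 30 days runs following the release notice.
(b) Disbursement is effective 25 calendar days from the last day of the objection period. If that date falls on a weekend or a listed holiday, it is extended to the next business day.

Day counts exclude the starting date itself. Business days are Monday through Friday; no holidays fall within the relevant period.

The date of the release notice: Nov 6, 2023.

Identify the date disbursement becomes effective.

Adding 30 calendar days to Nov 6, 2023 gives Dec 6, 2023, which is the last day of the objection period.
The date disbursement becomes effective: 25 calendar days after Dec 6, 2023 is Dec 31, 2023. That falls on a Sunday, so it rolls to the next business day, Monday, Jan 1, 2024.

Jan 1, 2024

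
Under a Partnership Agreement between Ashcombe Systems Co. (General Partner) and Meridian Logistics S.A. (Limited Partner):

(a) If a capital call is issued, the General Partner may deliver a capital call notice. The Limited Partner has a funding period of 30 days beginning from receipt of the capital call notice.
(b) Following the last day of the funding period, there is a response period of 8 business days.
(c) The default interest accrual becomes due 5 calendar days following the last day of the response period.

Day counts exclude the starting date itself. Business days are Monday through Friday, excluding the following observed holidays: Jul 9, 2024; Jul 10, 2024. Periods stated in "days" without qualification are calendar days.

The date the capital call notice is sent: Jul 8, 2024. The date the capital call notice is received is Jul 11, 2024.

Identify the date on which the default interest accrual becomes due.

Aug 26, 2024

The last day of the funding period: Jul 11, 2024 + 30 days = Aug 10, 2024.
From Saturday, Aug 10, 2024, 8 business days (Aug 12, Aug 13, Aug 14, Aug 15, Aug 16, Aug 19, Aug 20, Aug 21, skipping weekends) brings us to Wednesday, Aug 21, 2024, which is the last day of the response period.
The date on which the default interest accrual becomes due: 5 calendar days after Aug 21, 2024 is Aug 26, 2024.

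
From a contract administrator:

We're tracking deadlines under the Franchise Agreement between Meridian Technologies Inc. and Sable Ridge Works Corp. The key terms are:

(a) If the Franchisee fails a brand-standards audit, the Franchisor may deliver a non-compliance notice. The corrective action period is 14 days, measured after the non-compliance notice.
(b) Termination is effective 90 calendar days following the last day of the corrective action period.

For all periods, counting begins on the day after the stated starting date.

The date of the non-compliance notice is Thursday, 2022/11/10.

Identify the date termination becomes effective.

The last day of the corrective action period: 2022/11/10 + 14 days = 2022/11/24.
Adding 90 calendar days to 2022/11/24 gives 2023/02/22, which is the date termination becomes effective.

2023/02/22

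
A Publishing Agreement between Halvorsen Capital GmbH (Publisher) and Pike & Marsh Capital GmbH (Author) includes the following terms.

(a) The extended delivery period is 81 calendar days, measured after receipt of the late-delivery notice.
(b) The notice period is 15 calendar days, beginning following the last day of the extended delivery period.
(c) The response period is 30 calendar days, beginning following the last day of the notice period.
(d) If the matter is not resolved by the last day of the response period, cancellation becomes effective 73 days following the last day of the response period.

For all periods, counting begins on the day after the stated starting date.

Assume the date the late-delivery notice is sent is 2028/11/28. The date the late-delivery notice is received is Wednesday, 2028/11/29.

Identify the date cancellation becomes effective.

The last day of the extended delivery period: 2028/11/29 + 81 days = 2029/02/18.
The last day of the notice period: 15 calendar days after 2029/02/18 is 2029/03/05.
Adding 30 calendar days to 2029/03/05 gives 2029/04/04, which is the last day of the response period.
Adding 73 calendar days to 2029/04/04 gives 2029/06/16, which is the date cancellation becomes effective.

2029/06/16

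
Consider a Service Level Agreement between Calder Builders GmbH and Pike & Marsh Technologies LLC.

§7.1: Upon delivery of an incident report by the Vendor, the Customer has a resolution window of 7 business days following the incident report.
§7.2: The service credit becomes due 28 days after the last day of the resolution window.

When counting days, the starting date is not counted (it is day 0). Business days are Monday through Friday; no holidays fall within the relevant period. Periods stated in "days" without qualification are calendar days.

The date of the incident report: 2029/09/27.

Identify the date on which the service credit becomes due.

The last day of the resolution window: counting 7 business days from Thursday, 2029/09/27 (Sep 28, Oct 1, Oct 2, Oct 3, Oct 4, Oct 5, Oct 8, skipping weekends) reaches Monday, 2029/10/08.
Adding 28 calendar days to 2029/10/08 gives 2029/11/05, which is the date on which the service credit becomes due.

2029/11/05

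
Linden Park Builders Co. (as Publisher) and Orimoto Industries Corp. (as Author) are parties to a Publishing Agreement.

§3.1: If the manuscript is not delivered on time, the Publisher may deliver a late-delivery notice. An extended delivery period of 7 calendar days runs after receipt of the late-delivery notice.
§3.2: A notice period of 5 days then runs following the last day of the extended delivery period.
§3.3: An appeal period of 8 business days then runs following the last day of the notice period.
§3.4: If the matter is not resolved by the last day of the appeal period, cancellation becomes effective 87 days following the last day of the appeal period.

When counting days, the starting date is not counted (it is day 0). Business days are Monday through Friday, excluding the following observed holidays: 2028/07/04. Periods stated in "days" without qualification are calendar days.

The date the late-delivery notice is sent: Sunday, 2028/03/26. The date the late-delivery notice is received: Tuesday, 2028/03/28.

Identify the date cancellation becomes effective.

The last day of the extended delivery period: 2028/03/28 + 7 days = 2028/04/04.
The last day of the notice period: 5 calendar days after 2028/04/04 is 2028/04/09.
From Sunday, 2028/04/09, 8 business days (Apr 10, Apr 11, Apr 12, Apr 13, Apr 14, Apr 17, Apr 18, Apr 19, skipping weekends) brings us to Wednesday, 2028/04/19, which is the last day of the appeal period.
The date cancellation becomes effective: 2028/04/19 + 87 days = 2028/07/15.

2028/07/15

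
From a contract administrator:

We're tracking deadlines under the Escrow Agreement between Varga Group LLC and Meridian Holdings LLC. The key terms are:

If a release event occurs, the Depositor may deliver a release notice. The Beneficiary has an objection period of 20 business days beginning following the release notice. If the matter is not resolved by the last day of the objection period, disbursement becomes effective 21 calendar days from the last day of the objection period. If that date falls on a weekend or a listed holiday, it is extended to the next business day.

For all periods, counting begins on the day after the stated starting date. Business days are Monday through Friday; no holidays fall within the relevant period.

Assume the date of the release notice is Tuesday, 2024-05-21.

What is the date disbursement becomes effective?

2024-07-09

The last day of the objection period: counting 20 business days from Tuesday, 2024-05-21 (May 22, May 23, May 24, May 27, …, Jun 14, Jun 17, Jun 18, skipping weekends) reaches Tuesday, 2024-06-18.
The date disbursement becomes effective: 21 calendar days after 2024-06-18 is 2024-07-09. 2024-07-09 is a Tuesday, so no roll-forward applies.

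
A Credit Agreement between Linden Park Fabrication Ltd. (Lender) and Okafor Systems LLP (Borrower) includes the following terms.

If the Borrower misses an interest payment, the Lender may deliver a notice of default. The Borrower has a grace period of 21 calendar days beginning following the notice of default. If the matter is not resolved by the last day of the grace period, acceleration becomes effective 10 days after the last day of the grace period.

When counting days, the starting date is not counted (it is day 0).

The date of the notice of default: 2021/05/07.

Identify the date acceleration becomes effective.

The last day of the grace period: 21 calendar days after 2021/05/07 is 2021/05/28.
Adding 10 calendar days to 2021/05/28 gives 2021/06/07, which is the date acceleration becomes effective.

2021/06/07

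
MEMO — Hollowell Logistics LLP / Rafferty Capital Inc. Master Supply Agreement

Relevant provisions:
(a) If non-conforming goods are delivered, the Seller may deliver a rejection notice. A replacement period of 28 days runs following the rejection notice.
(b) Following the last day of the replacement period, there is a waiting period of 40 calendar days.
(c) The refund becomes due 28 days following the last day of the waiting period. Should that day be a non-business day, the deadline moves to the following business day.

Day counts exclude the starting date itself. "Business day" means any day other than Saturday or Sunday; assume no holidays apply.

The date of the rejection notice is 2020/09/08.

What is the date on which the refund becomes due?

2020/12/14

The last day of the replacement period: 2020/09/08 + 28 days = 2020/10/06.
The last day of the waiting period: 2020/10/06 + 40 days = 2020/11/15.
The date on which the refund becomes due: 28 calendar days after 2020/11/15 is 2020/12/13. That falls on a Sunday, so it rolls to the next business day, Monday, 2020/12/14.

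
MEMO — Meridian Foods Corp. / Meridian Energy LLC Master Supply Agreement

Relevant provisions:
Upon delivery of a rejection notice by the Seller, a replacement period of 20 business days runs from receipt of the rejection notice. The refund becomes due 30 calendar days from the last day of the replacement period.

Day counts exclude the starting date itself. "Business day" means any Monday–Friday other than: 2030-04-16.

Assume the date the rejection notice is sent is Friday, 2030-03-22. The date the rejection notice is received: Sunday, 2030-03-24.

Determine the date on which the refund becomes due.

2030-05-22

From Sunday, 2030-03-24, 20 business days (Mar 25, Mar 26, Mar 27, Mar 28, …, Apr 18, Apr 19, Apr 22, skipping weekends and the listed holiday on Apr 16) brings us to Monday, 2030-04-22, which is the last day of the replacement period.
The date on which the refund becomes due: 2030-04-22 + 30 days = 2030-05-22.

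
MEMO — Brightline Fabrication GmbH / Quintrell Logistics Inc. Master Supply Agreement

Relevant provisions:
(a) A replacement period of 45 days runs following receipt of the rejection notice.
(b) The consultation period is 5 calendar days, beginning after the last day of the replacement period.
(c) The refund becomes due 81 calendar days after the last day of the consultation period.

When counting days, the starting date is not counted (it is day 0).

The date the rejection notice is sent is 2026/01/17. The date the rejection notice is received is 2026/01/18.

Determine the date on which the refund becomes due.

2026/05/29

The last day of the replacement period: 45 calendar days after 2026/01/18 is 2026/03/04.
The last day of the consultation period: 5 calendar days after 2026/03/04 is 2026/03/09.
The date on which the refund becomes due: 2026/03/09 + 81 days = 2026/05/29.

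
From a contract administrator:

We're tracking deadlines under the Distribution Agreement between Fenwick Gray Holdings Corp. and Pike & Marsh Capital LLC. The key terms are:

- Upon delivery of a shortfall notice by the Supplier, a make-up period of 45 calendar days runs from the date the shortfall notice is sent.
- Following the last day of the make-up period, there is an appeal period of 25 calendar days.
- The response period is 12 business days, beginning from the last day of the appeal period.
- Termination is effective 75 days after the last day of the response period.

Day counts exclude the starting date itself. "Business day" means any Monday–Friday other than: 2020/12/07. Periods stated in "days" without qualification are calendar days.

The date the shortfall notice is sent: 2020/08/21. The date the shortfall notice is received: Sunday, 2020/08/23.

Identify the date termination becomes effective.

2021/01/31

Adding 45 calendar days to 2020/08/21 gives 2020/10/05, which is the last day of the make-up period.
The last day of the appeal period: 25 calendar days after 2020/10/05 is 2020/10/30.
The last day of the response period: counting 12 business days from Friday, 2020/10/30 (Nov 2, Nov 3, Nov 4, Nov 5, …, Nov 13, Nov 16, Nov 17, skipping weekends) reaches Tuesday, 2020/11/17.
The date termination becomes effective: 2020/11/17 + 75 days = 2021/01/31.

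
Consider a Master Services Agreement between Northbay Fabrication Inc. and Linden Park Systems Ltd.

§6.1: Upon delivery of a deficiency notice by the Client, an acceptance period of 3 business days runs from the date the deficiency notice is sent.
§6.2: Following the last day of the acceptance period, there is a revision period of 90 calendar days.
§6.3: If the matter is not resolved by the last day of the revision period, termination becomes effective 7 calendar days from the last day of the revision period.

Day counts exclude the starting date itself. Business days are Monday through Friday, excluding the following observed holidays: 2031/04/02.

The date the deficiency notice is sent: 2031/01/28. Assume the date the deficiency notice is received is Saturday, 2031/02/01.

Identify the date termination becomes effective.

The last day of the acceptance period: 3 business days after Tuesday, 2031/01/28, skipping weekends — Jan 29, Jan 30, Jan 31 — lands on Friday, 2031/01/31.
Adding 90 calendar days to 2031/01/31 gives 2031/05/01, which is the last day of the revision period.
The date termination becomes effective: 2031/05/01 + 7 days = 2031/05/08.

2031/05/08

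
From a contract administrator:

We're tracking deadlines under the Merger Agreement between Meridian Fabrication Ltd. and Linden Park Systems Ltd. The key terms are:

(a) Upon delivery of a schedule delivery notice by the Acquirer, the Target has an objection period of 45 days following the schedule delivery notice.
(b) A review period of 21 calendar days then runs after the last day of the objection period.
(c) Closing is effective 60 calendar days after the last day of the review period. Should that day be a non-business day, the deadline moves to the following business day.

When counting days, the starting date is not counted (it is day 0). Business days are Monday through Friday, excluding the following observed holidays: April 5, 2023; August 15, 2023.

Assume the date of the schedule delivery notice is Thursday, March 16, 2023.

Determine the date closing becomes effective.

The last day of the objection period: March 16, 2023 + 45 days = April 30, 2023.
The last day of the review period: 21 calendar days after April 30, 2023 is May 21, 2023.
Adding 60 calendar days to May 21, 2023 gives July 20, 2023, which is the date closing becomes effective. July 20, 2023 is a Thursday and is not a listed holiday, so no roll-forward applies.

July 20, 2023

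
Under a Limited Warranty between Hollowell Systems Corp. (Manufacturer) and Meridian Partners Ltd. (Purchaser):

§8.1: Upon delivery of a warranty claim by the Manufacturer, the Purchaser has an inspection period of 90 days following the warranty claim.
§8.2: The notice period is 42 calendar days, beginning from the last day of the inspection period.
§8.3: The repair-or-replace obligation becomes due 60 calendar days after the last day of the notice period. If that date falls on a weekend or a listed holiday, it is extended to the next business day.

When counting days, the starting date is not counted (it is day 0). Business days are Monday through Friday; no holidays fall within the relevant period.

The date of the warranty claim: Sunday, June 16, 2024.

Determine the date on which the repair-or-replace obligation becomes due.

The last day of the inspection period: June 16, 2024 + 90 days = September 14, 2024.
The last day of the notice period: September 14, 2024 + 42 days = October 26, 2024.
The date on which the repair-or-replace obligation becomes due: 60 calendar days after October 26, 2024 is December 25, 2024. December 25, 2024 is a Wednesday, so no roll-forward applies.

December 25, 2024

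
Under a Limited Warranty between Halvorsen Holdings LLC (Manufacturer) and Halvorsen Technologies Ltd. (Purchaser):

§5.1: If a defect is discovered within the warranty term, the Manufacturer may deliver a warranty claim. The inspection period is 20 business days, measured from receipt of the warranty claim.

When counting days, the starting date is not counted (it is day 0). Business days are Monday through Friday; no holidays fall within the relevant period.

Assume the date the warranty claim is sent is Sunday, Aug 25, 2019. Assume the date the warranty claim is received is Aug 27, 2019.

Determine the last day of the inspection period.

The last day of the inspection period: 20 business days after Tuesday, Aug 27, 2019, skipping weekends — Aug 28, Aug 29, Aug 30, Sep 2, …, Sep 20, Sep 23, Sep 24 — lands on Tuesday, Sep 24, 2019.

Sep 24, 2019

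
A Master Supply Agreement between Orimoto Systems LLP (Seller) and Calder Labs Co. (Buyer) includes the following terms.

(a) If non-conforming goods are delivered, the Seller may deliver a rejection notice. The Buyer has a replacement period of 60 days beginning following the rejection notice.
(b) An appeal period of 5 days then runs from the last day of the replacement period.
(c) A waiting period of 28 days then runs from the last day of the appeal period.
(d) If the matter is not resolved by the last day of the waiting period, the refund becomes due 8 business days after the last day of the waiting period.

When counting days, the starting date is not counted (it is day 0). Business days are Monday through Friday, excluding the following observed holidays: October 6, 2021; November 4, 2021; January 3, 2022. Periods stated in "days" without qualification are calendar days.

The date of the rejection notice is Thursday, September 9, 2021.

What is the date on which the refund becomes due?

December 22, 2021

The last day of the replacement period: 60 calendar days after September 9, 2021 is November 8, 2021.
Adding 5 calendar days to November 8, 2021 gives November 13, 2021, which is the last day of the appeal period.
Adding 28 calendar days to November 13, 2021 gives December 11, 2021, which is the last day of the waiting period.
From Saturday, December 11, 2021, 8 business days (Dec 13, Dec 14, Dec 15, Dec 16, Dec 17, Dec 20, Dec 21, Dec 22, skipping weekends) brings us to Wednesday, December 22, 2021, which is the date on which the refund becomes due.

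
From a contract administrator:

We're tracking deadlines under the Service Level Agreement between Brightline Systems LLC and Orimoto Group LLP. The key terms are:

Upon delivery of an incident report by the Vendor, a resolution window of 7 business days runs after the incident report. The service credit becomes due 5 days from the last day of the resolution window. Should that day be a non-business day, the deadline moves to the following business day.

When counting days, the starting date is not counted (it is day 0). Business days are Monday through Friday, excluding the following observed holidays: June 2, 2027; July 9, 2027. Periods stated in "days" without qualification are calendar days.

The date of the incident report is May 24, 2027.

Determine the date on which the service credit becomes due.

The last day of the resolution window: counting 7 business days from Monday, May 24, 2027 (May 25, May 26, May 27, May 28, May 31, Jun 1, Jun 3, skipping weekends and the listed holiday on Jun 2) reaches Thursday, June 3, 2027.
Adding 5 calendar days to June 3, 2027 gives June 8, 2027, which is the date on which the service credit becomes due. June 8, 2027 is a Tuesday and is not a listed holiday, so no roll-forward applies.

June 8, 2027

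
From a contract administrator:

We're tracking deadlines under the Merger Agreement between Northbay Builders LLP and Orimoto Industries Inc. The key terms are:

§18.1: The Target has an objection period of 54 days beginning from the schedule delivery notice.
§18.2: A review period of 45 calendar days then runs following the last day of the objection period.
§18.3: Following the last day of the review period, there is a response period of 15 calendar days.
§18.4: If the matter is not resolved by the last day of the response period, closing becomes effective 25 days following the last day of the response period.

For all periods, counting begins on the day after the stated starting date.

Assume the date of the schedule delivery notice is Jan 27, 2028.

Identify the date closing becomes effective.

The last day of the objection period: 54 calendar days after Jan 27, 2028 is Mar 21, 2028.
The last day of the review period: 45 calendar days after Mar 21, 2028 is May 5, 2028.
The last day of the response period: May 5, 2028 + 15 days = May 20, 2028.
The date closing becomes effective: May 20, 2028 + 25 days = Jun 14, 2028.

Jun 14, 2028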